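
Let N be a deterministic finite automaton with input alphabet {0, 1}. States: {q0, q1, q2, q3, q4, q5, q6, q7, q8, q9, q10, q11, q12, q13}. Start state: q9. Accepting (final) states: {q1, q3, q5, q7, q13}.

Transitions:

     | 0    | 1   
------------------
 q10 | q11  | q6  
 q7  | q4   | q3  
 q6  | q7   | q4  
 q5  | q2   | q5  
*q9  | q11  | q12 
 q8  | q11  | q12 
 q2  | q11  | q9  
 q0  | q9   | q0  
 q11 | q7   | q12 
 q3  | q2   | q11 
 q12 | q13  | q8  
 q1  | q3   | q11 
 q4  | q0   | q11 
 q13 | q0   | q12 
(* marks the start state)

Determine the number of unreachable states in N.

BFS from q9 reaches {q0, q2, q3, q4, q7, q8, q9, q11, q12, q13}; the 4 state(s) q1, q5, q6, q10 are never visited.

4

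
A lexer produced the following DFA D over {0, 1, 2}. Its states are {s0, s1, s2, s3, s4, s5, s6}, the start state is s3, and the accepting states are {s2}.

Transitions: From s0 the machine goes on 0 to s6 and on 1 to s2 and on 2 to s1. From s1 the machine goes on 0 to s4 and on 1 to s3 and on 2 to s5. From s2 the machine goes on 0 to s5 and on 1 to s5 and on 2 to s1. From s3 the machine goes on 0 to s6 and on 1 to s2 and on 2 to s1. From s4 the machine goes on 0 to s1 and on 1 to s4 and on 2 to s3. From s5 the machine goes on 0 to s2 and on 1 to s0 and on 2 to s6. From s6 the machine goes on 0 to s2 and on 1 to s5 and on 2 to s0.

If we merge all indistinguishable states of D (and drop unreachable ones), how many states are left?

6

Every state is reachable, so we keep all 7.
Initial partition by acceptance: {s2} | {s0,s1,s3,s4,s5,s6}.
Split {s0,s1,s3,s4,s5,s6} by δ(·,0) → {s0,s1,s3,s4} and {s5,s6}.
Refine {s0,s1,s3,s4} on symbol 0: members go to different blocks, giving {s0,s3} and {s1,s4}.
Split {s5,s6} by δ(·,1) → {s5} and {s6}.
On input 1, block {s1,s4} splits into {s1} and {s4}.
No further refinement is possible. Final partition (6 blocks): {s2} | {s0,s3} | {s5} | {s1} | {s6} | {s4}.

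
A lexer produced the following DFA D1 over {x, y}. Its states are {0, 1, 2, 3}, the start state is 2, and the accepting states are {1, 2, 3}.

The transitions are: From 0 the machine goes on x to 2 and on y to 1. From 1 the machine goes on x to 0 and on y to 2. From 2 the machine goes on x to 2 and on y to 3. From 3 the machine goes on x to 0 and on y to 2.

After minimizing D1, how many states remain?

3

Every state is reachable, so we keep all 4.
P0 = {1,2,3} | {0}.
Refine {1,2,3} on symbol x: members go to different blocks, giving {1,3} and {2}.
No further refinement is possible. Final partition (3 blocks): {1,3} | {0} | {2}.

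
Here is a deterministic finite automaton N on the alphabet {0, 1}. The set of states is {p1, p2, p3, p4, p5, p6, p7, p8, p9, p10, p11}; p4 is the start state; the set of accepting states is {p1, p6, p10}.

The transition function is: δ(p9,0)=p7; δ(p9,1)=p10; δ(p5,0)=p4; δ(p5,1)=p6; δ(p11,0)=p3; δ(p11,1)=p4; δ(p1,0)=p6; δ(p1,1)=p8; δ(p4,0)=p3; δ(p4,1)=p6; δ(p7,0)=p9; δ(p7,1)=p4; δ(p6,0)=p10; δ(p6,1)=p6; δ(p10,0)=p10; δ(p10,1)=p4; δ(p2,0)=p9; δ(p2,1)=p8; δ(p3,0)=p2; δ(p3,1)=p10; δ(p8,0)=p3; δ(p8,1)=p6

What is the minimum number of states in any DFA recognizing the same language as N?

Reachable states from the start: {p2,p3,p4,p6,p7,p8,p9,p10}. Unreachable: {p1,p5,p11} — drop them.
P0 = {p6,p10} | {p2,p3,p4,p7,p8,p9}.
Split {p6,p10} by δ(·,1) → {p6} and {p10}.
Refine {p2,p3,p4,p7,p8,p9} on symbol 1: members go to different blocks, giving {p2,p7} and {p3,p9} and {p4,p8}.
Stable partition: {p6} | {p2,p7} | {p10} | {p3,p9} | {p4,p8} — 5 equivalence classes.

5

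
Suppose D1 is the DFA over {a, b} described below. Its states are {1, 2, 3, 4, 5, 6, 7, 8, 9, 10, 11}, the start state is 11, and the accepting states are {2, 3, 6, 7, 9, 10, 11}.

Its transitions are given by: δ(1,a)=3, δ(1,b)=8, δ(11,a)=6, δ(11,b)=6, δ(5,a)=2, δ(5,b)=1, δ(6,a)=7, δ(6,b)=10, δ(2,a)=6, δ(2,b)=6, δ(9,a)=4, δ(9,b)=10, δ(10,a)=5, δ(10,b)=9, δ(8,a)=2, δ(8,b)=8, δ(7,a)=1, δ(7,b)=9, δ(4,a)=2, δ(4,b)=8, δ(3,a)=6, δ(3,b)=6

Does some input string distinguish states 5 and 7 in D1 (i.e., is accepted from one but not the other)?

Every state is reachable, so we keep all 11.
Start with accepting vs non-accepting: {2,3,6,7,9,10,11} | {1,4,5,8}.
On input a, block {2,3,6,7,9,10,11} splits into {2,3,6,11} and {7,9,10}.
Refine {2,3,6,11} on symbol a: members go to different blocks, giving {2,3,11} and {6}.
The partition is now stable with 4 blocks: {2,3,11} | {1,4,5,8} | {7,9,10} | {6}.
5 and 7 end up in different blocks, so they are distinguishable. For instance, the string 'ε' is accepted from only 7.

Yes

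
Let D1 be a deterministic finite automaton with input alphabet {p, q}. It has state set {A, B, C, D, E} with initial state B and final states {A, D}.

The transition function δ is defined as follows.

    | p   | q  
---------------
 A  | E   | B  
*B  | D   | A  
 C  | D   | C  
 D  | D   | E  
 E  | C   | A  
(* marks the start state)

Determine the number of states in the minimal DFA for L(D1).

5

Every state is reachable, so we keep all 5.
P0 = {A,D} | {B,C,E}.
Refine {A,D} on symbol p: members go to different blocks, giving {A} and {D}.
On input p, block {B,C,E} splits into {B,C} and {E}.
Refine {B,C} on symbol q: members go to different blocks, giving {B} and {C}.
No further refinement is possible. Final partition (5 blocks): {A} | {B} | {D} | {E} | {C}.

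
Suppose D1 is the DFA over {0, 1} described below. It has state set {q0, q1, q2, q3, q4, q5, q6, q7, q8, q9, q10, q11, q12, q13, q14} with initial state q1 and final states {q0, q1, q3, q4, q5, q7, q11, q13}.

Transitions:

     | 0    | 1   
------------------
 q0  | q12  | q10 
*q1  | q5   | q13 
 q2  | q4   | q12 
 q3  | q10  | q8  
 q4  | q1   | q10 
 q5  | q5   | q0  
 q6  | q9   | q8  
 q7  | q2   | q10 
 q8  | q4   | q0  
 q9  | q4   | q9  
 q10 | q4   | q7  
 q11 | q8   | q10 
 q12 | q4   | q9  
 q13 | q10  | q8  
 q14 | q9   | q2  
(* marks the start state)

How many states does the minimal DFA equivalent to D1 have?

Reachable states from the start: {q0,q1,q2,q4,q5,q7,q8,q9,q10,q12,q13}. Unreachable: {q3,q6,q11,q14} — drop them.
Initial partition by acceptance: {q0,q1,q4,q5,q7,q13} | {q2,q8,q9,q10,q12}.
On input 0, block {q0,q1,q4,q5,q7,q13} splits into {q0,q7,q13} and {q1,q4,q5}.
Split {q2,q8,q9,q10,q12} by δ(·,1) → {q2,q9,q12} and {q8,q10}.
Refine {q0,q7,q13} on symbol 0: members go to different blocks, giving {q0,q7} and {q13}.
Split {q1,q4,q5} by δ(·,1) → {q1} and {q4} and {q5}.
Stable partition: {q0,q7} | {q2,q9,q12} | {q1} | {q8,q10} | {q13} | {q4} | {q5} — 7 equivalence classes.

7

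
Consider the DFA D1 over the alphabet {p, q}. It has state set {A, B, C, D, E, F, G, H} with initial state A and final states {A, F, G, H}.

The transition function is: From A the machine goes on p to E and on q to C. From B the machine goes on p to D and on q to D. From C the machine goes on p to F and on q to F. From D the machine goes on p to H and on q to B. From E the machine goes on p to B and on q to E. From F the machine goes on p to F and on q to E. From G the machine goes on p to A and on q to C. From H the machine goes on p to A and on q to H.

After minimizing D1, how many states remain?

7

Reachable states from the start: {A,B,C,D,E,F,H}. Unreachable: {G} — drop them.
P0 = {A,F,H} | {B,C,D,E}.
Refine {A,F,H} on symbol p: members go to different blocks, giving {F,H} and {A}.
Refine {F,H} on symbol p: members go to different blocks, giving {F} and {H}.
On input p, block {B,C,D,E} splits into {B,E} and {C} and {D}.
Split {B,E} by δ(·,p) → {B} and {E}.
The partition is now stable with 7 blocks: {F} | {B} | {A} | {H} | {C} | {D} | {E}.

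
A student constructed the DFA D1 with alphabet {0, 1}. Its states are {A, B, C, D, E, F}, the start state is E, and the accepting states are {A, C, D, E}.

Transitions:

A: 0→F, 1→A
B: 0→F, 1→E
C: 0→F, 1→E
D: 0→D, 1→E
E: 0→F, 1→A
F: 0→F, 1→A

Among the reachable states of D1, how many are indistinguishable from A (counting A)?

2

Reachable states from the start: {A,E,F}. Unreachable: {B,C,D} — drop them.
Initial partition by acceptance: {A,E} | {F}.
No further refinement is possible. Final partition (2 blocks): {A,E} | {F}.
State A belongs to the block {A,E}, which has 2 states.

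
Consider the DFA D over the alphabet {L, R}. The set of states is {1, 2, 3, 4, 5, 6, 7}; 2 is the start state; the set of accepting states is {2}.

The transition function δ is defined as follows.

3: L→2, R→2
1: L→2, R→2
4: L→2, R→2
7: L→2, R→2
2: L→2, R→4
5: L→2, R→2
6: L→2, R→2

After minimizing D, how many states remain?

2

States {1,3,5,6,7} cannot be reached from the start state, so discard them.
P0 = {2} | {4}.
Stable partition: {2} | {4} — 2 equivalence classes.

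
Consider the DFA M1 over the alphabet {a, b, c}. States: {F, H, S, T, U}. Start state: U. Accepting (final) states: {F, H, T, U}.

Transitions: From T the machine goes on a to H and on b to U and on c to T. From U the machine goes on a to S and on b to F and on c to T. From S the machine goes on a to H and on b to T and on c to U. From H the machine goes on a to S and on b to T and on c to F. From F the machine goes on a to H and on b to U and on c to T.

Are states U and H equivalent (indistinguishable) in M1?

P0 = {F,H,T,U} | {S}.
Split {F,H,T,U} by δ(·,a) → {F,T} and {H,U}.
Stable partition: {F,T} | {S} | {H,U} — 3 equivalence classes.
U and H lie in the same block of the stable partition, so they are equivalent — no string distinguishes them.

Yes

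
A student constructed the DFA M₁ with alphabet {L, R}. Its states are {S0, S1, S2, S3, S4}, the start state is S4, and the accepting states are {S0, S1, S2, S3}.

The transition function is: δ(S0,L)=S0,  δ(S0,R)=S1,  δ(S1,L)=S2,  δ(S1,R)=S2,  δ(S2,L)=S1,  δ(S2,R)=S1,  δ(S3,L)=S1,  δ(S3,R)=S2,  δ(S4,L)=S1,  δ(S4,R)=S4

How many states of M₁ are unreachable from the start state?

2

BFS from S4 reaches {S1, S2, S4}; the 2 state(s) S0, S3 are never visited.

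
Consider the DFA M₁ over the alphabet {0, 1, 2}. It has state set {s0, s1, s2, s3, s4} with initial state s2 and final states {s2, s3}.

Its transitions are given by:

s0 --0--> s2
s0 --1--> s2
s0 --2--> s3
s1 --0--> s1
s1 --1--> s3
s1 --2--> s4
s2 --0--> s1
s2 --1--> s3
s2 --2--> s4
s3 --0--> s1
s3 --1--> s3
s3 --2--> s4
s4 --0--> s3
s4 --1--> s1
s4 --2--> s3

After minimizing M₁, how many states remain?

3

States {s0} cannot be reached from the start state, so discard them.
P0 = {s2,s3} | {s1,s4}.
Split {s1,s4} by δ(·,0) → {s1} and {s4}.
The partition is now stable with 3 blocks: {s2,s3} | {s1} | {s4}.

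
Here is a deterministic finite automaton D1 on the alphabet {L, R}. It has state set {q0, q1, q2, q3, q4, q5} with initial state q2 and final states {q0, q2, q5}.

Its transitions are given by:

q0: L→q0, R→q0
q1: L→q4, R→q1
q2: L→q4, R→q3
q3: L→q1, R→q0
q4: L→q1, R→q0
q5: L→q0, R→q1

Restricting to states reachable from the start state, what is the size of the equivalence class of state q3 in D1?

States {q5} cannot be reached from the start state, so discard them.
Initial partition by acceptance: {q0,q2} | {q1,q3,q4}.
Split {q0,q2} by δ(·,L) → {q0} and {q2}.
Split {q1,q3,q4} by δ(·,R) → {q3,q4} and {q1}.
The partition is now stable with 4 blocks: {q0} | {q3,q4} | {q2} | {q1}.
The equivalence class containing q3 is {q3,q4}, of size 2.

2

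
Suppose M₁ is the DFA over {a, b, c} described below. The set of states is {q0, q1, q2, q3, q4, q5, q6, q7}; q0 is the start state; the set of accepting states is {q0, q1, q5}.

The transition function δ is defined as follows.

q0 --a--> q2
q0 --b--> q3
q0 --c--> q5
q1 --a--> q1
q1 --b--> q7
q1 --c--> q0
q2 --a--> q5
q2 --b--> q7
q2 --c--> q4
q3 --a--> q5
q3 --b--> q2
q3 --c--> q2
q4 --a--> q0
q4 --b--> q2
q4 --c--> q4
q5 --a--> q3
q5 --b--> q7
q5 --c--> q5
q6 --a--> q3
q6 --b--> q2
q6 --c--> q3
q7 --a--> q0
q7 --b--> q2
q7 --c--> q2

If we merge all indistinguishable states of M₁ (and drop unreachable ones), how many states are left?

2

Reachable states from the start: {q0,q2,q3,q4,q5,q7}. Unreachable: {q1,q6} — drop them.
Initial partition by acceptance: {q0,q5} | {q2,q3,q4,q7}.
The partition is now stable with 2 blocks: {q0,q5} | {q2,q3,q4,q7}.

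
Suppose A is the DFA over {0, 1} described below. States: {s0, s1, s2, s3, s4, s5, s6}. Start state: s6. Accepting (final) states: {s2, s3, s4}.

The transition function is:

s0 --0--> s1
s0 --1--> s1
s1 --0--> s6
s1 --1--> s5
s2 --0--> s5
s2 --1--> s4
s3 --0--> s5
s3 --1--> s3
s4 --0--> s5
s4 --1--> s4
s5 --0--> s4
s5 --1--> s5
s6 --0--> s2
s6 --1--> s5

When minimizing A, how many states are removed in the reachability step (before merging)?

No path from s6 leads to s0, s1, s3; the other 4 states are all reachable.

3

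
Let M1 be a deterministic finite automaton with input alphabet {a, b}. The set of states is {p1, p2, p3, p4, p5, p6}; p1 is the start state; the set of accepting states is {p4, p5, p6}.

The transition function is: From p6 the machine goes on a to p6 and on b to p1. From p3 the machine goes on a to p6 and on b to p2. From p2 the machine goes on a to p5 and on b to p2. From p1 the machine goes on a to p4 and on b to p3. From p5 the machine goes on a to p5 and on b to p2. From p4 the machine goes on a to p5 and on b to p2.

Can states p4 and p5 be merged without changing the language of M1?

Yes

Initial partition by acceptance: {p4,p5,p6} | {p1,p2,p3}.
The partition is now stable with 2 blocks: {p4,p5,p6} | {p1,p2,p3}.
p4 and p5 lie in the same block of the stable partition, so they are equivalent — no string distinguishes them.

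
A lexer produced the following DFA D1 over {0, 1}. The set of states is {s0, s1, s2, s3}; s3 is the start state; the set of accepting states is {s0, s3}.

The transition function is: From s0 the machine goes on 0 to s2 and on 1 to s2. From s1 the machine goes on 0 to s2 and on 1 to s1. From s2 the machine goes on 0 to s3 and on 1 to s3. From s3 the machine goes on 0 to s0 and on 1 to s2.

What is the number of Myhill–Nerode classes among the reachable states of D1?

3

First remove the unreachable states {s1}; 3 states remain.
P0 = {s0,s3} | {s2}.
Refine {s0,s3} on symbol 0: members go to different blocks, giving {s0} and {s3}.
The partition is now stable with 3 blocks: {s0} | {s2} | {s3}.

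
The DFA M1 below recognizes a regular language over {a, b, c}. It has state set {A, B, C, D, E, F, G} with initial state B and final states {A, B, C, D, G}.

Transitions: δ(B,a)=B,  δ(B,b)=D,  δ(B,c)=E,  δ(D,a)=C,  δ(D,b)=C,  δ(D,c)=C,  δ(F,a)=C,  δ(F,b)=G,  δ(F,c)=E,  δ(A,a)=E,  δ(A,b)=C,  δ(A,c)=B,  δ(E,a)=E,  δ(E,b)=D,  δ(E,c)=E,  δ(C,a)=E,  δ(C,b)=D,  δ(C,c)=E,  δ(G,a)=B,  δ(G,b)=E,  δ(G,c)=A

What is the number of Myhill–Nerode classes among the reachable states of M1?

Reachable states from the start: {B,C,D,E}. Unreachable: {A,F,G} — drop them.
Start with accepting vs non-accepting: {B,C,D} | {E}.
Split {B,C,D} by δ(·,a) → {B,D} and {C}.
On input a, block {B,D} splits into {B} and {D}.
Stable partition: {B} | {E} | {C} | {D} — 4 equivalence classes.

4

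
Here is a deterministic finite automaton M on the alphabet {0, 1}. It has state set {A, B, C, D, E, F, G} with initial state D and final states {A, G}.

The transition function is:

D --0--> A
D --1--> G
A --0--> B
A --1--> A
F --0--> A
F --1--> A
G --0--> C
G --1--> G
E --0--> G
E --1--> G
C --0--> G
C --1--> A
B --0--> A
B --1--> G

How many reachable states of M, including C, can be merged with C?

3

First remove the unreachable states {E,F}; 5 states remain.
Initial partition by acceptance: {A,G} | {B,C,D}.
No further refinement is possible. Final partition (2 blocks): {A,G} | {B,C,D}.
State C belongs to the block {B,C,D}, which has 3 states.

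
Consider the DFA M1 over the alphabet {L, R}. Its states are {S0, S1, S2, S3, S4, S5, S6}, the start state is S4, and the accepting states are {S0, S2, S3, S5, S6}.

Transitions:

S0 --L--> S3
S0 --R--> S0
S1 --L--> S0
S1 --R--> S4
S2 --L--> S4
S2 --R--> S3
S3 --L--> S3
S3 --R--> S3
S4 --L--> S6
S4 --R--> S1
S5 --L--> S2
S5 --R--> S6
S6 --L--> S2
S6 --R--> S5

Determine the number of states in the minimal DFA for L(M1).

5

All states are reachable from the start state.
Initial partition by acceptance: {S0,S2,S3,S5,S6} | {S1,S4}.
Split {S0,S2,S3,S5,S6} by δ(·,L) → {S0,S3,S5,S6} and {S2}.
On input L, block {S0,S3,S5,S6} splits into {S0,S3} and {S5,S6}.
On input L, block {S1,S4} splits into {S1} and {S4}.
No further refinement is possible. Final partition (5 blocks): {S0,S3} | {S1} | {S2} | {S5,S6} | {S4}.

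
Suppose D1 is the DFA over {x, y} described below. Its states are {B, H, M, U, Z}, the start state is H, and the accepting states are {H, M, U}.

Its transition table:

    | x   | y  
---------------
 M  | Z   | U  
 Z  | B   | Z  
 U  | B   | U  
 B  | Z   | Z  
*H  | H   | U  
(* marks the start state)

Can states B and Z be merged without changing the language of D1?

Yes

States {M} cannot be reached from the start state, so discard them.
Start with accepting vs non-accepting: {H,U} | {B,Z}.
Split {H,U} by δ(·,x) → {U} and {H}.
Stable partition: {U} | {B,Z} | {H} — 3 equivalence classes.
B and Z lie in the same block of the stable partition, so they are equivalent — no string distinguishes them.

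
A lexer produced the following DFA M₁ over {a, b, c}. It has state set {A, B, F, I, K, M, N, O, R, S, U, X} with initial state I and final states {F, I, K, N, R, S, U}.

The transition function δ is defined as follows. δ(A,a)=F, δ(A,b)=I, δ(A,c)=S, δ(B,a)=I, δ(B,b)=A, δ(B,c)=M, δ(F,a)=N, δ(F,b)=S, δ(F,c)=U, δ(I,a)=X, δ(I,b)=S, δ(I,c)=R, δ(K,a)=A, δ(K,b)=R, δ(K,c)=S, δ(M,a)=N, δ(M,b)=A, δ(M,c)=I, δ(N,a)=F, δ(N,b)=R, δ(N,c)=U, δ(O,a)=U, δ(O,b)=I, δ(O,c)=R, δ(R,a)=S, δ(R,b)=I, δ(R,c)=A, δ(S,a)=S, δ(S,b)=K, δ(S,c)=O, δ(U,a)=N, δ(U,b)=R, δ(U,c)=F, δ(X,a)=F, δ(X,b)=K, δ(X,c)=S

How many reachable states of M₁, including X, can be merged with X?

Reachable states from the start: {A,F,I,K,N,O,R,S,U,X}. Unreachable: {B,M} — drop them.
P0 = {F,I,K,N,R,S,U} | {A,O,X}.
On input a, block {F,I,K,N,R,S,U} splits into {F,N,R,S,U} and {I,K}.
Split {F,N,R,S,U} by δ(·,b) → {F,N,U} and {R,S}.
Stable partition: {F,N,U} | {A,O,X} | {I,K} | {R,S} — 4 equivalence classes.
The equivalence class containing X is {A,O,X}, of size 3.

3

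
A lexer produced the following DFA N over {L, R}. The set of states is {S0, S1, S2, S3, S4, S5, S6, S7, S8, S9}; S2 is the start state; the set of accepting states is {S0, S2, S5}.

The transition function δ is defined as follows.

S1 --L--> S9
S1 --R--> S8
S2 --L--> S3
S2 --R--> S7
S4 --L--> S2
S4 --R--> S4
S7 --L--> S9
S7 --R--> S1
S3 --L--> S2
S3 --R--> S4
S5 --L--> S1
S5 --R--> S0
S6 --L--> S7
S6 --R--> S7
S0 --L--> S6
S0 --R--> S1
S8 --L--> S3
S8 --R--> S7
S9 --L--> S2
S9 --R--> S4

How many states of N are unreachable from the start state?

3

Starting at S2 and following transitions, the reachable set is {S1, S2, S3, S4, S7, S8, S9}. That leaves S0, S5, S6 unreachable — 3 in total.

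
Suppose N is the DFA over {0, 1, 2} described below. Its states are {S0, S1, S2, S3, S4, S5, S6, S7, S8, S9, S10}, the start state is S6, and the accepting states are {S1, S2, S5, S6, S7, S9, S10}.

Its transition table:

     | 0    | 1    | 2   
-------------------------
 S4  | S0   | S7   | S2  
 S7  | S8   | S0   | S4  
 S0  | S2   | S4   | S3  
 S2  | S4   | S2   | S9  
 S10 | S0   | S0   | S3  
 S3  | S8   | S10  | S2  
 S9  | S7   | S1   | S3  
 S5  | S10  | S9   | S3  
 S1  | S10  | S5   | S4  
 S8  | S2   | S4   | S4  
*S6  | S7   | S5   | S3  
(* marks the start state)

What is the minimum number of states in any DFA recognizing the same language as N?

5

Start with accepting vs non-accepting: {S1,S2,S5,S6,S7,S9,S10} | {S0,S3,S4,S8}.
Refine {S1,S2,S5,S6,S7,S9,S10} on symbol 0: members go to different blocks, giving {S1,S5,S6,S9} and {S2,S7,S10}.
Split {S0,S3,S4,S8} by δ(·,0) → {S0,S8} and {S3,S4}.
Refine {S2,S7,S10} on symbol 0: members go to different blocks, giving {S7,S10} and {S2}.
The partition is now stable with 5 blocks: {S1,S5,S6,S9} | {S0,S8} | {S7,S10} | {S3,S4} | {S2}.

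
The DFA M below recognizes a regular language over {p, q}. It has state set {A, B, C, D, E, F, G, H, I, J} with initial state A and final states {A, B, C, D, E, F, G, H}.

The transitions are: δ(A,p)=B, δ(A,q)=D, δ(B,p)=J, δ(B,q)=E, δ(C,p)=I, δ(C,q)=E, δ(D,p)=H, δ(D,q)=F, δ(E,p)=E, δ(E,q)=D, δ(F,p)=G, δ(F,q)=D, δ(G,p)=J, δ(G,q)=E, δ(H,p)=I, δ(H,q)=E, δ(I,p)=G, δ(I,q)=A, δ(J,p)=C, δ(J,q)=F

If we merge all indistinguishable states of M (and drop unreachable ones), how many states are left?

4

Start with accepting vs non-accepting: {A,B,C,D,E,F,G,H} | {I,J}.
Split {A,B,C,D,E,F,G,H} by δ(·,p) → {A,D,E,F} and {B,C,G,H}.
On input p, block {A,D,E,F} splits into {A,D,F} and {E}.
No further refinement is possible. Final partition (4 blocks): {A,D,F} | {I,J} | {B,C,G,H} | {E}.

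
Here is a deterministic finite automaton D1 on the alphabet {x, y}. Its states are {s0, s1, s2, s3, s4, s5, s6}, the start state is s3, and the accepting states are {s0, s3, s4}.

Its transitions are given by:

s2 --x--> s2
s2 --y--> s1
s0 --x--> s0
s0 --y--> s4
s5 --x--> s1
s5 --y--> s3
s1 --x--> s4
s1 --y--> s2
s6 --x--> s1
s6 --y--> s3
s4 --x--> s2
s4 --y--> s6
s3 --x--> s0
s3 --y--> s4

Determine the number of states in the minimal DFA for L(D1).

First remove the unreachable states {s5}; 6 states remain.
Initial partition by acceptance: {s0,s3,s4} | {s1,s2,s6}.
On input x, block {s0,s3,s4} splits into {s0,s3} and {s4}.
Split {s1,s2,s6} by δ(·,x) → {s2,s6} and {s1}.
Split {s2,s6} by δ(·,x) → {s2} and {s6}.
The partition is now stable with 5 blocks: {s0,s3} | {s2} | {s4} | {s1} | {s6}.

5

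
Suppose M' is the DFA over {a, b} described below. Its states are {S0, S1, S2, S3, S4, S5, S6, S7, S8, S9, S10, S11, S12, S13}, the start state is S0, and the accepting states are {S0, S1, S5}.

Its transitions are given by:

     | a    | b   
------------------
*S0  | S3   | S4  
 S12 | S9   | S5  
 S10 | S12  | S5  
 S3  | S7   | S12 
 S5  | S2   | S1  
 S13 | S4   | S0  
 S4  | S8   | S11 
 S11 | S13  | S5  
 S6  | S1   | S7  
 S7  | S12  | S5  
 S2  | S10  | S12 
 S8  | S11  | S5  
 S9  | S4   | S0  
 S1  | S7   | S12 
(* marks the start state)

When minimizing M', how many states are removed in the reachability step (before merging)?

1

BFS from S0 reaches {S0, S1, S2, S3, S4, S5, S7, S8, S9, S10, S11, S12, S13}; the 1 state(s) S6 are never visited.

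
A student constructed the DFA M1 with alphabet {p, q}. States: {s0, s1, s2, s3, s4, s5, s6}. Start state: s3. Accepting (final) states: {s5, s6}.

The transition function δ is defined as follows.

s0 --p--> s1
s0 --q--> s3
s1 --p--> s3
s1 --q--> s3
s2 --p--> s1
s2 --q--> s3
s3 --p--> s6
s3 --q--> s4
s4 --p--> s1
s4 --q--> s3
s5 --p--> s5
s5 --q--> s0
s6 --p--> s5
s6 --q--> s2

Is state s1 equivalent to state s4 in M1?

Every state is reachable, so we keep all 7.
P0 = {s5,s6} | {s0,s1,s2,s3,s4}.
On input p, block {s0,s1,s2,s3,s4} splits into {s0,s1,s2,s4} and {s3}.
On input p, block {s0,s1,s2,s4} splits into {s0,s2,s4} and {s1}.
Stable partition: {s5,s6} | {s0,s2,s4} | {s3} | {s1} — 4 equivalence classes.
s1 and s4 end up in different blocks, so they are distinguishable. For instance, the string 'pp' is accepted from only s1.

No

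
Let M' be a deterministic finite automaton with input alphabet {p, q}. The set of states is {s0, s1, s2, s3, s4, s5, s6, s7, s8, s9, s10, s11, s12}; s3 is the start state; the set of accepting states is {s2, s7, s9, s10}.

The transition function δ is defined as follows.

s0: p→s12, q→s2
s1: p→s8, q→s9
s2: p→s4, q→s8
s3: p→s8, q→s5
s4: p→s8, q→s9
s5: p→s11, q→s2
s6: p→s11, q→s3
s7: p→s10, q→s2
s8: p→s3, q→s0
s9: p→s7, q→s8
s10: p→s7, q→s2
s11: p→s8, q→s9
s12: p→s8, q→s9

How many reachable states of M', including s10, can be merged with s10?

First remove the unreachable states {s1,s6}; 11 states remain.
Start with accepting vs non-accepting: {s2,s7,s9,s10} | {s0,s3,s4,s5,s8,s11,s12}.
Split {s2,s7,s9,s10} by δ(·,p) → {s7,s9,s10} and {s2}.
On input q, block {s7,s9,s10} splits into {s7,s10} and {s9}.
On input q, block {s0,s3,s4,s5,s8,s11,s12} splits into {s4,s11,s12} and {s0,s5} and {s3,s8}.
The partition is now stable with 6 blocks: {s7,s10} | {s4,s11,s12} | {s2} | {s9} | {s0,s5} | {s3,s8}.
The equivalence class containing s10 is {s7,s10}, of size 2.

2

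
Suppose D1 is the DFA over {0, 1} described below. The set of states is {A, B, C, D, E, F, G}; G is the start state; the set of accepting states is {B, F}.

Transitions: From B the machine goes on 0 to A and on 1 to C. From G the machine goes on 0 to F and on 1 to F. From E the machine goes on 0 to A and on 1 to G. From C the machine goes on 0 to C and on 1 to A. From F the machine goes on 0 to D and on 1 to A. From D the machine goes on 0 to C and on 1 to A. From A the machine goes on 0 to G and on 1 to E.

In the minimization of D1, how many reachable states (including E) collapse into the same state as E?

States {B} cannot be reached from the start state, so discard them.
P0 = {F} | {A,C,D,E,G}.
Refine {A,C,D,E,G} on symbol 0: members go to different blocks, giving {A,C,D,E} and {G}.
On input 0, block {A,C,D,E} splits into {C,D,E} and {A}.
Refine {C,D,E} on symbol 0: members go to different blocks, giving {C,D} and {E}.
Stable partition: {F} | {C,D} | {G} | {A} | {E} — 5 equivalence classes.
The equivalence class containing E is {E}, of size 1.

1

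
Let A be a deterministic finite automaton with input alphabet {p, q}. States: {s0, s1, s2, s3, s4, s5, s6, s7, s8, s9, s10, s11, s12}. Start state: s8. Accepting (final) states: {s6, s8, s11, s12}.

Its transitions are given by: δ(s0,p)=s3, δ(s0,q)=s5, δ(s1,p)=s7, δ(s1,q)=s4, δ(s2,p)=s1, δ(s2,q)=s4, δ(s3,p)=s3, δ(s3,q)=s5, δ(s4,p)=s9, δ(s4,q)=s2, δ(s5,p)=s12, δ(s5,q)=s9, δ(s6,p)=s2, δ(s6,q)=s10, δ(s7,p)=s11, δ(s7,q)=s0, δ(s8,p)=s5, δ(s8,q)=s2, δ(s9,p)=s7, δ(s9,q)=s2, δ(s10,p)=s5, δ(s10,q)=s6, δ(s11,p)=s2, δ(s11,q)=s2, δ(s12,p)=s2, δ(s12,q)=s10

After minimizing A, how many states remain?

Every state is reachable, so we keep all 13.
Initial partition by acceptance: {s6,s8,s11,s12} | {s0,s1,s2,s3,s4,s5,s7,s9,s10}.
Split {s0,s1,s2,s3,s4,s5,s7,s9,s10} by δ(·,p) → {s0,s1,s2,s3,s4,s9,s10} and {s5,s7}.
Split {s6,s8,s11,s12} by δ(·,p) → {s6,s11,s12} and {s8}.
Refine {s0,s1,s2,s3,s4,s9,s10} on symbol p: members go to different blocks, giving {s0,s2,s3,s4} and {s1,s9,s10}.
Split {s6,s11,s12} by δ(·,q) → {s6,s12} and {s11}.
On input p, block {s0,s2,s3,s4} splits into {s0,s3} and {s2,s4}.
On input p, block {s5,s7} splits into {s5} and {s7}.
On input p, block {s1,s9,s10} splits into {s1,s9} and {s10}.
No further refinement is possible. Final partition (9 blocks): {s6,s12} | {s0,s3} | {s5} | {s8} | {s1,s9} | {s11} | {s2,s4} | {s7} | {s10}.

9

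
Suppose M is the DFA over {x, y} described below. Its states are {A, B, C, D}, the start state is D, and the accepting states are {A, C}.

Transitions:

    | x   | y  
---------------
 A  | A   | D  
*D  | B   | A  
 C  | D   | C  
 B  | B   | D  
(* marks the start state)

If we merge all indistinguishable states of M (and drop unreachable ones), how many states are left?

States {C} cannot be reached from the start state, so discard them.
P0 = {A} | {B,D}.
On input y, block {B,D} splits into {B} and {D}.
Stable partition: {A} | {B} | {D} — 3 equivalence classes.

3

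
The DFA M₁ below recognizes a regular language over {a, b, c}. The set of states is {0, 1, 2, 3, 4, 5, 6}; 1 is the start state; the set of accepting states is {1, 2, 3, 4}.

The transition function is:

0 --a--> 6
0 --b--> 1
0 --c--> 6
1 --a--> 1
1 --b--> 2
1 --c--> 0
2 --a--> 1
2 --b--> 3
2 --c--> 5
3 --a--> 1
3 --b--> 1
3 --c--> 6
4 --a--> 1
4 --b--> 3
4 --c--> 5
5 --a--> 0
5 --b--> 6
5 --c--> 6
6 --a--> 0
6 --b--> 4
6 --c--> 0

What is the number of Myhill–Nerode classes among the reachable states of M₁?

6

All states are reachable from the start state.
Start with accepting vs non-accepting: {1,2,3,4} | {0,5,6}.
Refine {0,5,6} on symbol b: members go to different blocks, giving {0,6} and {5}.
Split {1,2,3,4} by δ(·,c) → {1,3} and {2,4}.
On input b, block {1,3} splits into {1} and {3}.
On input b, block {0,6} splits into {0} and {6}.
The partition is now stable with 6 blocks: {1} | {0} | {5} | {2,4} | {3} | {6}.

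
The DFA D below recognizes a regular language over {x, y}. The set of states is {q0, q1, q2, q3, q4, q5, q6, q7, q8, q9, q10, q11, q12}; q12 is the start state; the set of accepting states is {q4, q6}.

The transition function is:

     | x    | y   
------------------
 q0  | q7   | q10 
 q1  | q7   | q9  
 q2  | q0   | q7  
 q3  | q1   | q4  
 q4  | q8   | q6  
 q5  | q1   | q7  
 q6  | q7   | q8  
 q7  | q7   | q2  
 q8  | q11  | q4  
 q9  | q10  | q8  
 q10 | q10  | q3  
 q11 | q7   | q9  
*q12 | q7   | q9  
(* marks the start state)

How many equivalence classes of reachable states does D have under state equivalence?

7

First remove the unreachable states {q5}; 12 states remain.
Start with accepting vs non-accepting: {q4,q6} | {q0,q1,q2,q3,q7,q8,q9,q10,q11,q12}.
On input y, block {q4,q6} splits into {q4} and {q6}.
On input y, block {q0,q1,q2,q3,q7,q8,q9,q10,q11,q12} splits into {q0,q1,q2,q7,q9,q10,q11,q12} and {q3,q8}.
Split {q0,q1,q2,q7,q9,q10,q11,q12} by δ(·,y) → {q0,q1,q2,q7,q11,q12} and {q9,q10}.
Split {q0,q1,q2,q7,q11,q12} by δ(·,y) → {q0,q1,q11,q12} and {q2,q7}.
Split {q2,q7} by δ(·,x) → {q2} and {q7}.
No further refinement is possible. Final partition (7 blocks): {q4} | {q0,q1,q11,q12} | {q6} | {q3,q8} | {q9,q10} | {q2} | {q7}.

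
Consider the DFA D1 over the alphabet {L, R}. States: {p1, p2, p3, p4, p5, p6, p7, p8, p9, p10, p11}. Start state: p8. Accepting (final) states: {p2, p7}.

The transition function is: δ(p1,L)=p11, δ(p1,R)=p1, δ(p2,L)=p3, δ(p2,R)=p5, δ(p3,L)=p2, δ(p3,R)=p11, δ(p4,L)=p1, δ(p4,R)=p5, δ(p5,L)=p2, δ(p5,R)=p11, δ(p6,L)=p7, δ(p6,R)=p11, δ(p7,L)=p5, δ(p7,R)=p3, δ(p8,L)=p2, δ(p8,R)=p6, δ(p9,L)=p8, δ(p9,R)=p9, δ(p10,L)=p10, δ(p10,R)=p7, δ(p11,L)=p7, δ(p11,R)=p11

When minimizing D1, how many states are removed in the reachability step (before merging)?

No path from p8 leads to p1, p4, p9, p10; the other 7 states are all reachable.

4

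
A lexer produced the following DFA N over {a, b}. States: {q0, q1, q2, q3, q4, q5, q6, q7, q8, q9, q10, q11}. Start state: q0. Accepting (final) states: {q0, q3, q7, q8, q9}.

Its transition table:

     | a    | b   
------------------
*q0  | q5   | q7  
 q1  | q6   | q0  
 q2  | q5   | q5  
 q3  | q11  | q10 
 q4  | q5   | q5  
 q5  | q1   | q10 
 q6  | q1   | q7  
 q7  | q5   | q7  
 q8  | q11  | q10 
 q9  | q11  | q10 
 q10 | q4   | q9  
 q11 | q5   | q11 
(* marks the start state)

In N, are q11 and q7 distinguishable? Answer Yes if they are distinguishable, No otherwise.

Reachable states from the start: {q0,q1,q4,q5,q6,q7,q9,q10,q11}. Unreachable: {q2,q3,q8} — drop them.
Start with accepting vs non-accepting: {q0,q7,q9} | {q1,q4,q5,q6,q10,q11}.
On input b, block {q0,q7,q9} splits into {q0,q7} and {q9}.
On input b, block {q1,q4,q5,q6,q10,q11} splits into {q4,q5,q11} and {q1,q6} and {q10}.
Split {q4,q5,q11} by δ(·,a) → {q4,q11} and {q5}.
Split {q4,q11} by δ(·,b) → {q4} and {q11}.
No further refinement is possible. Final partition (7 blocks): {q0,q7} | {q4} | {q9} | {q1,q6} | {q10} | {q5} | {q11}.
q11 and q7 end up in different blocks, so they are distinguishable. For instance, the string 'ε' is accepted from only q7.

Yes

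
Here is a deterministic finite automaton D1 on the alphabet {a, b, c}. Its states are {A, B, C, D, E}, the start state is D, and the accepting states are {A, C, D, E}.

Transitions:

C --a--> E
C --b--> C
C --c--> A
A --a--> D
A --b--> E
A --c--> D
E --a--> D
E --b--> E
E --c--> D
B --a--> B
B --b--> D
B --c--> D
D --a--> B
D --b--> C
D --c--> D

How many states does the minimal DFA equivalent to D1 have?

4

P0 = {A,C,D,E} | {B}.
Refine {A,C,D,E} on symbol a: members go to different blocks, giving {A,C,E} and {D}.
Refine {A,C,E} on symbol a: members go to different blocks, giving {A,E} and {C}.
The partition is now stable with 4 blocks: {A,E} | {B} | {D} | {C}.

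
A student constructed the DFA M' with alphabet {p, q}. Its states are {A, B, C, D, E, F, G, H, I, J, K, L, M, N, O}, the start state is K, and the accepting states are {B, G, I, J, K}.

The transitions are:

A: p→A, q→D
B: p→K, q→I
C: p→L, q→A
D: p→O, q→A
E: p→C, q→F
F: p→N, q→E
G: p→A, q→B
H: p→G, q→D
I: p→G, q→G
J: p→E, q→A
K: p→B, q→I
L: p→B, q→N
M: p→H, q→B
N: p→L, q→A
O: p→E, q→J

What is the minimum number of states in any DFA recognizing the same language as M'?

Reachable states from the start: {A,B,C,D,E,F,G,I,J,K,L,N,O}. Unreachable: {H,M} — drop them.
Start with accepting vs non-accepting: {B,G,I,J,K} | {A,C,D,E,F,L,N,O}.
Refine {B,G,I,J,K} on symbol p: members go to different blocks, giving {B,I,K} and {G,J}.
Refine {B,I,K} on symbol p: members go to different blocks, giving {B,K} and {I}.
On input p, block {A,C,D,E,F,L,N,O} splits into {A,C,D,E,F,N,O} and {L}.
Split {A,C,D,E,F,N,O} by δ(·,p) → {A,D,E,F,O} and {C,N}.
On input p, block {A,D,E,F,O} splits into {A,D,O} and {E,F}.
Split {A,D,O} by δ(·,p) → {A,D} and {O}.
Refine {A,D} on symbol p: members go to different blocks, giving {A} and {D}.
Split {G,J} by δ(·,p) → {G} and {J}.
Stable partition: {B,K} | {A} | {G} | {I} | {L} | {C,N} | {E,F} | {O} | {D} | {J} — 10 equivalence classes.

10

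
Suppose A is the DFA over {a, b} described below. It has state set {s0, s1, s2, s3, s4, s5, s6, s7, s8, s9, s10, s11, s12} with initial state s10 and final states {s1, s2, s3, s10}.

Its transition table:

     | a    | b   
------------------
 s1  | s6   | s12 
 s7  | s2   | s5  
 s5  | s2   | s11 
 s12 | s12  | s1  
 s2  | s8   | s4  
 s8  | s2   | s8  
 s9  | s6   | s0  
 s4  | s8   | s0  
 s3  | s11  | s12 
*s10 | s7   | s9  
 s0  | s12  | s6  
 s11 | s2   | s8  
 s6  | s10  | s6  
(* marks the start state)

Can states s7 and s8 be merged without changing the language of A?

Reachable states from the start: {s0,s1,s2,s4,s5,s6,s7,s8,s9,s10,s11,s12}. Unreachable: {s3} — drop them.
Start with accepting vs non-accepting: {s1,s2,s10} | {s0,s4,s5,s6,s7,s8,s9,s11,s12}.
Split {s0,s4,s5,s6,s7,s8,s9,s11,s12} by δ(·,a) → {s5,s6,s7,s8,s11} and {s0,s4,s9,s12}.
On input a, block {s0,s4,s9,s12} splits into {s0,s12} and {s4,s9}.
Split {s1,s2,s10} by δ(·,b) → {s2,s10} and {s1}.
Refine {s0,s12} on symbol b: members go to different blocks, giving {s0} and {s12}.
The partition is now stable with 6 blocks: {s2,s10} | {s5,s6,s7,s8,s11} | {s0} | {s4,s9} | {s1} | {s12}.
s7 and s8 lie in the same block of the stable partition, so they are equivalent — no string distinguishes them.

Yes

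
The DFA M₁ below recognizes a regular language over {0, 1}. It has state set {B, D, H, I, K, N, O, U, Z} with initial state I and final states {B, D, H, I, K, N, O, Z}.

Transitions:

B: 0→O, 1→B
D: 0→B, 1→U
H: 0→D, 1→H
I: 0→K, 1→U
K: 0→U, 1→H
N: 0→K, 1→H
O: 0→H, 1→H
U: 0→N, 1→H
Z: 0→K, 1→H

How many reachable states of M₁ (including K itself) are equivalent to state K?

1

States {Z} cannot be reached from the start state, so discard them.
Initial partition by acceptance: {B,D,H,I,K,N,O} | {U}.
Split {B,D,H,I,K,N,O} by δ(·,0) → {B,D,H,I,N,O} and {K}.
Refine {B,D,H,I,N,O} on symbol 0: members go to different blocks, giving {B,D,H,O} and {I,N}.
Refine {B,D,H,O} on symbol 1: members go to different blocks, giving {B,H,O} and {D}.
On input 0, block {B,H,O} splits into {B,O} and {H}.
On input 0, block {B,O} splits into {O} and {B}.
On input 1, block {I,N} splits into {N} and {I}.
Stable partition: {O} | {U} | {K} | {N} | {D} | {H} | {B} | {I} — 8 equivalence classes.
State K belongs to the block {K}, which has 1 states.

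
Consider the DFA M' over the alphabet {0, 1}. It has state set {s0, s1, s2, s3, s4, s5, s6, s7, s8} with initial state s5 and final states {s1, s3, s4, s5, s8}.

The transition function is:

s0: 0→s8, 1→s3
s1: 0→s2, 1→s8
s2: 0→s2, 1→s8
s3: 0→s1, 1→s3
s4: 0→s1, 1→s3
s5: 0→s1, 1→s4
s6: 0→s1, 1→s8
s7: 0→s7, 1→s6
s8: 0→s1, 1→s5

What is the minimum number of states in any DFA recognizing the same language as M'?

Reachable states from the start: {s1,s2,s3,s4,s5,s8}. Unreachable: {s0,s6,s7} — drop them.
Start with accepting vs non-accepting: {s1,s3,s4,s5,s8} | {s2}.
On input 0, block {s1,s3,s4,s5,s8} splits into {s3,s4,s5,s8} and {s1}.
No further refinement is possible. Final partition (3 blocks): {s3,s4,s5,s8} | {s2} | {s1}.

3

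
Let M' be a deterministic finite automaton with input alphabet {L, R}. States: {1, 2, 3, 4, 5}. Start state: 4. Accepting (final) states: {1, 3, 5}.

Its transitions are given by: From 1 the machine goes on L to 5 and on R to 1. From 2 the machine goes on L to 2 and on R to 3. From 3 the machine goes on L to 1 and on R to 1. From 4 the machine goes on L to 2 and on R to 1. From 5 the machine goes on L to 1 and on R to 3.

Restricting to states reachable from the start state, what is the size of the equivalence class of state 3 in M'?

All states are reachable from the start state.
Initial partition by acceptance: {1,3,5} | {2,4}.
The partition is now stable with 2 blocks: {1,3,5} | {2,4}.
The equivalence class containing 3 is {1,3,5}, of size 3.

3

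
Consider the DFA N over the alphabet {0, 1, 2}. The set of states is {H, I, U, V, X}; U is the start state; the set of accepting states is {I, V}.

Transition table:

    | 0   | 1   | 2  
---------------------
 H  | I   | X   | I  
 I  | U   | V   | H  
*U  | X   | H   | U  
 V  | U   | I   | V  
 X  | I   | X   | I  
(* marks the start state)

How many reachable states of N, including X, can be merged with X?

2

Initial partition by acceptance: {I,V} | {H,U,X}.
Refine {I,V} on symbol 2: members go to different blocks, giving {I} and {V}.
On input 0, block {H,U,X} splits into {H,X} and {U}.
No further refinement is possible. Final partition (4 blocks): {I} | {H,X} | {V} | {U}.
The equivalence class containing X is {H,X}, of size 2.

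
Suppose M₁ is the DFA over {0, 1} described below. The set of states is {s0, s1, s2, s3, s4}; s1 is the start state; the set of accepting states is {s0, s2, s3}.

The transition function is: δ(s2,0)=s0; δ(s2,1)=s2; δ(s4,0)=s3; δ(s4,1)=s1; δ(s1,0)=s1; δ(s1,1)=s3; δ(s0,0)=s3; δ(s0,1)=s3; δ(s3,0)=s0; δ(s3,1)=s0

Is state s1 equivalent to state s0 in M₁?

States {s2,s4} cannot be reached from the start state, so discard them.
Initial partition by acceptance: {s0,s3} | {s1}.
Stable partition: {s0,s3} | {s1} — 2 equivalence classes.
s1 and s0 end up in different blocks, so they are distinguishable. For instance, the string 'ε' is accepted from only s0.

No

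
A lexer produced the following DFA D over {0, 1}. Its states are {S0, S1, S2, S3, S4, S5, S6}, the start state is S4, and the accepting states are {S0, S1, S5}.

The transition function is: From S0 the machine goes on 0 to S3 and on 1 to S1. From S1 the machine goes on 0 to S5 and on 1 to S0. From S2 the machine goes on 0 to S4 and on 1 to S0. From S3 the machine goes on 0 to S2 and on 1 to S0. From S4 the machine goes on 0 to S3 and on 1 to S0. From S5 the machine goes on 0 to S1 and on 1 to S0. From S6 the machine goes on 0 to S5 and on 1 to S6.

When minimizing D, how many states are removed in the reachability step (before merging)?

1

BFS from S4 reaches {S0, S1, S2, S3, S4, S5}; the 1 state(s) S6 are never visited.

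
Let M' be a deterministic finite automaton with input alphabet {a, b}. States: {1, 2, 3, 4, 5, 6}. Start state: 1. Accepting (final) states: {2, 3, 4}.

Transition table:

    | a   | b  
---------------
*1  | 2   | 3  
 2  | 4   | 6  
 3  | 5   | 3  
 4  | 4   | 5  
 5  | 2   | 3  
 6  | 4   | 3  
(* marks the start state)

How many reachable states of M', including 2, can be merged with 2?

All states are reachable from the start state.
P0 = {2,3,4} | {1,5,6}.
Split {2,3,4} by δ(·,a) → {2,4} and {3}.
No further refinement is possible. Final partition (3 blocks): {2,4} | {1,5,6} | {3}.
The equivalence class containing 2 is {2,4}, of size 2.

2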